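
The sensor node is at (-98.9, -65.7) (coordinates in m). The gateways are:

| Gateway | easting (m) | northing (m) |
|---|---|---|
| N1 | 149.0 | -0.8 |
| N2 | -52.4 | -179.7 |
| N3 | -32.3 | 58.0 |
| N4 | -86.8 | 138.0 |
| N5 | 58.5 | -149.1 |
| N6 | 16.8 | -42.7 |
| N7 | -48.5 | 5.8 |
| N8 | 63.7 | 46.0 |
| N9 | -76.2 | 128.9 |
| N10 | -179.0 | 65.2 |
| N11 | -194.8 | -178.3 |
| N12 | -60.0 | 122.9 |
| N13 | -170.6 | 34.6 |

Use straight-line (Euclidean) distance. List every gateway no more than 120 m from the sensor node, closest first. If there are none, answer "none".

N7, N6

Distances from (-98.9, -65.7):
N1: √((247.9)² + (64.9)²) = √(61454.410 + 4212.010) = 256.3 m
N2: √((46.5)² + (-114.0)²) = √(2162.250 + 12996.000) = 123.1 m
N3: √((66.6)² + (123.7)²) = √(4435.560 + 15301.690) = 140.5 m
N4: √((12.1)² + (203.7)²) = √(146.410 + 41493.690) = 204.1 m
N5: √((157.4)² + (-83.4)²) = √(24774.760 + 6955.560) = 178.1 m
N6: √((115.7)² + (23.0)²) = √(13386.490 + 529.000) = 118.0 m
N7: √((50.4)² + (71.5)²) = √(2540.160 + 5112.250) = 87.5 m
N8: √((162.6)² + (111.7)²) = √(26438.760 + 12476.890) = 197.3 m
N9: √((22.7)² + (194.6)²) = √(515.290 + 37869.160) = 195.9 m
N10: √((-80.1)² + (130.9)²) = √(6416.010 + 17134.810) = 153.5 m
N11: √((-95.9)² + (-112.6)²) = √(9196.810 + 12678.760) = 147.9 m
N12: √((38.9)² + (188.6)²) = √(1513.210 + 35569.960) = 192.6 m
N13: √((-71.7)² + (100.3)²) = √(5140.890 + 10060.090) = 123.3 m
Threshold 120 m: N7 (87.5 m), N6 (118.0 m) are within range.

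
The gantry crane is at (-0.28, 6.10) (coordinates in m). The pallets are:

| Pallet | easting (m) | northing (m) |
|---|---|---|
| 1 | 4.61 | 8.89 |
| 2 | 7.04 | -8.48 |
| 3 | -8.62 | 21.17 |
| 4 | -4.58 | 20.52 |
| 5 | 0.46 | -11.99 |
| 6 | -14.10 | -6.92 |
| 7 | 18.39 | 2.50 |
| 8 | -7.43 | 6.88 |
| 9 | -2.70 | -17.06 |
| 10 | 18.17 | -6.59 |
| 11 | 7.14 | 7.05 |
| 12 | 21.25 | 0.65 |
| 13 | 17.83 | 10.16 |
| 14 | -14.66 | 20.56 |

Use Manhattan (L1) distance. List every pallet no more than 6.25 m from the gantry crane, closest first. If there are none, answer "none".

Distances from (-0.28, 6.10):
1: 7.68 m
2: 21.90 m
3: 23.41 m
4: 18.72 m
5: 18.83 m
6: 26.84 m
7: 22.27 m
8: 7.93 m
9: 25.58 m
10: 31.14 m
11: 8.37 m
12: 26.98 m
13: 22.17 m
14: 28.84 m
Threshold 6.25 m: none within range.

none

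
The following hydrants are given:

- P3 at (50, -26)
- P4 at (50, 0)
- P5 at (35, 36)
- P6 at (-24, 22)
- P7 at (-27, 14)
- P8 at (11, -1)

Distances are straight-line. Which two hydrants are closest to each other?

Pairwise distances:
P6–P7: 8.54
P3–P4: 26.00
P4–P5: 39.00
P4–P8: 39.01
P7–P8: 40.85
P6–P8: 41.88
P5–P8: 44.10
P3–P8: 46.32
P5–P6: 60.64
P3–P5: 63.79
P5–P7: 65.79
P4–P6: 77.20
P4–P7: 78.26
P3–P7: 86.77
P3–P6: 88.20
Closest pair: P6–P7 at 8.54.

P6 and P7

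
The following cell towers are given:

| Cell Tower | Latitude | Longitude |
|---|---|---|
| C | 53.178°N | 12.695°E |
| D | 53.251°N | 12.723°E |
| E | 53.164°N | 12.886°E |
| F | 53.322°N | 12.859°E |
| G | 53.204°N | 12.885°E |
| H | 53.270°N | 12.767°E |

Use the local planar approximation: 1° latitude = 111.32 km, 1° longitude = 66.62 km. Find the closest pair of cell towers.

D and H

Pairwise distances:
C–D: 8.338 km
C–E: 12.820 km
C–F: 19.399 km
C–G: 12.984 km
C–H: 11.309 km
D–E: 14.550 km
D–F: 12.023 km
D–G: 11.994 km
D–H: 3.615 km
E–F: 17.680 km
E–G: 4.453 km
E–H: 14.216 km
F–G: 13.249 km
F–H: 8.431 km
G–H: 10.760 km
Closest pair: D–H at 3.615 km.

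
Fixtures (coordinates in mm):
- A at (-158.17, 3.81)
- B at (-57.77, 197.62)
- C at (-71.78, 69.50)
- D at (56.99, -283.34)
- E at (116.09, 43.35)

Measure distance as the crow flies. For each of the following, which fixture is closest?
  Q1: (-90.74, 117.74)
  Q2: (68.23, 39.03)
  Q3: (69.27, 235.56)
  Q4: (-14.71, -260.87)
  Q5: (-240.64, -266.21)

Q1 at (-90.74, 117.74):
  A: √((-67.43)² + (-113.93)²) = √(4546.8049 + 12980.0449) = 132.39 mm
  B: √((32.97)² + (79.88)²) = √(1087.0209 + 6380.8144) = 86.42 mm
  C: √((18.96)² + (-48.24)²) = √(359.4816 + 2327.0976) = 51.83 mm
  D: √((147.73)² + (-401.08)²) = √(21824.1529 + 160865.1664) = 427.42 mm
  E: √((206.83)² + (-74.39)²) = √(42778.6489 + 5533.8721) = 219.80 mm
  → nearest: C (51.83 mm)
Q2 at (68.23, 39.03):
  A: √((-226.40)² + (-35.22)²) = √(51256.9600 + 1240.4484) = 229.12 mm
  B: √((-126.00)² + (158.59)²) = √(15876.0000 + 25150.7881) = 202.55 mm
  C: √((-140.01)² + (30.47)²) = √(19602.8001 + 928.4209) = 143.29 mm
  D: √((-11.24)² + (-322.37)²) = √(126.3376 + 103922.4169) = 322.57 mm
  E: √((47.86)² + (4.32)²) = √(2290.5796 + 18.6624) = 48.05 mm
  → nearest: E (48.05 mm)
Q3 at (69.27, 235.56):
  A: √((-227.44)² + (-231.75)²) = √(51728.9536 + 53708.0625) = 324.71 mm
  B: √((-127.04)² + (-37.94)²) = √(16139.1616 + 1439.4436) = 132.58 mm
  C: √((-141.05)² + (-166.06)²) = √(19895.1025 + 27575.9236) = 217.88 mm
  D: √((-12.28)² + (-518.90)²) = √(150.7984 + 269257.2100) = 519.05 mm
  E: √((46.82)² + (-192.21)²) = √(2192.1124 + 36944.6841) = 197.83 mm
  → nearest: B (132.58 mm)
Q4 at (-14.71, -260.87):
  A: √((-143.46)² + (264.68)²) = √(20580.7716 + 70055.5024) = 301.06 mm
  B: √((-43.06)² + (458.49)²) = √(1854.1636 + 210213.0801) = 460.51 mm
  C: √((-57.07)² + (330.37)²) = √(3256.9849 + 109144.3369) = 335.26 mm
  D: √((71.70)² + (-22.47)²) = √(5140.8900 + 504.9009) = 75.14 mm
  E: √((130.80)² + (304.22)²) = √(17108.6400 + 92549.8084) = 331.15 mm
  → nearest: D (75.14 mm)
Q5 at (-240.64, -266.21):
  A: √((82.47)² + (270.02)²) = √(6801.3009 + 72910.8004) = 282.33 mm
  B: √((182.87)² + (463.83)²) = √(33441.4369 + 215138.2689) = 498.58 mm
  C: √((168.86)² + (335.71)²) = √(28513.6996 + 112701.2041) = 375.79 mm
  D: √((297.63)² + (-17.13)²) = √(88583.6169 + 293.4369) = 298.12 mm
  E: √((356.73)² + (309.56)²) = √(127256.2929 + 95827.3936) = 472.32 mm
  → nearest: A (282.33 mm)

Q1→C; Q2→E; Q3→B; Q4→D; Q5→A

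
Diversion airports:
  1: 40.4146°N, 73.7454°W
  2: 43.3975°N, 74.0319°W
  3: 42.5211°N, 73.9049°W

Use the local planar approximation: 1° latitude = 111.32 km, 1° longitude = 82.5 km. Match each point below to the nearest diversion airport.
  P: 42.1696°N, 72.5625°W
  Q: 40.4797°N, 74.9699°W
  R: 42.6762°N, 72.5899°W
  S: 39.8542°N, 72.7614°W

P at 42.1696°N, 72.5625°W:
  1: 218.3845 km
  2: 182.7012 km
  3: 117.4572 km
  → nearest: 3 (117.4572 km)
Q at 40.4797°N, 74.9699°W:
  1: 101.2809 km
  2: 333.9007 km
  3: 243.6427 km
  → nearest: 1 (101.2809 km)
R at 42.6762°N, 72.5899°W:
  1: 269.2050 km
  2: 143.5269 km
  3: 109.8528 km
  → nearest: 3 (109.8528 km)
S at 39.8542°N, 72.7614°W:
  1: 102.3813 km
  2: 408.1292 km
  3: 311.5078 km
  → nearest: 1 (102.3813 km)

P→3; Q→1; R→3; S→1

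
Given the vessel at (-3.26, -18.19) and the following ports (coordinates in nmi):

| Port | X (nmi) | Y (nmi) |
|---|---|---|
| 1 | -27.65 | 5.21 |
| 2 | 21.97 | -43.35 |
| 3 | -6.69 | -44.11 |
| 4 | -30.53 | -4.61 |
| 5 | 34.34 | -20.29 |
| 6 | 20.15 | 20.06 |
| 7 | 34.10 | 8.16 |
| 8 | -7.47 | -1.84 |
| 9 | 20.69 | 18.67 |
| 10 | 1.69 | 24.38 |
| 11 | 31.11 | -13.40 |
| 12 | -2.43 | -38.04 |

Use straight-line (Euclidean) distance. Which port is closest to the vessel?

8

Distances from (-3.26, -18.19):
1: √((-24.39)² + (23.40)²) = √(594.8721 + 547.5600) = 33.80 nmi
2: √((25.23)² + (-25.16)²) = √(636.5529 + 633.0256) = 35.63 nmi
3: √((-3.43)² + (-25.92)²) = √(11.7649 + 671.8464) = 26.15 nmi
4: √((-27.27)² + (13.58)²) = √(743.6529 + 184.4164) = 30.46 nmi
5: √((37.60)² + (-2.10)²) = √(1413.7600 + 4.4100) = 37.66 nmi
6: √((23.41)² + (38.25)²) = √(548.0281 + 1463.0625) = 44.85 nmi
7: √((37.36)² + (26.35)²) = √(1395.7696 + 694.3225) = 45.72 nmi
8: √((-4.21)² + (16.35)²) = √(17.7241 + 267.3225) = 16.88 nmi
9: √((23.95)² + (36.86)²) = √(573.6025 + 1358.6596) = 43.96 nmi
10: √((4.95)² + (42.57)²) = √(24.5025 + 1812.2049) = 42.86 nmi
11: √((34.37)² + (4.79)²) = √(1181.2969 + 22.9441) = 34.70 nmi
12: √((0.83)² + (-19.85)²) = √(0.6889 + 394.0225) = 19.87 nmi
Minimum: 8 at 16.88 nmi.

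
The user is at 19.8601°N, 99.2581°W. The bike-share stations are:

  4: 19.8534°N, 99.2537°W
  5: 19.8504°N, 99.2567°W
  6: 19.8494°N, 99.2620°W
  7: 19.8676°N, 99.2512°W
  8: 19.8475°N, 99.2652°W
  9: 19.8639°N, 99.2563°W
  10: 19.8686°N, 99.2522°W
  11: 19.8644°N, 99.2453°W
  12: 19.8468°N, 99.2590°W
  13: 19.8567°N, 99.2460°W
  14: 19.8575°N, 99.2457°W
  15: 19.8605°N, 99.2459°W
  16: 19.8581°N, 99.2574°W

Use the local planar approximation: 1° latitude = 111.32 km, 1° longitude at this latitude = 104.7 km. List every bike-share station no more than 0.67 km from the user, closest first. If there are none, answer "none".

16, 9

Distances from 19.8601°N, 99.2581°W:
4: √((-0.0067·111.32)² + (0.0044·104.7)²) = √(0.556283 + 0.212226) = 0.8766 km
5: √((-0.0097·111.32)² + (0.0014·104.7)²) = √(1.165977 + 0.021486) = 1.0897 km
6: √((-0.0107·111.32)² + (-0.0039·104.7)²) = √(1.418776 + 0.166733) = 1.2592 km
7: √((0.0075·111.32)² + (0.0069·104.7)²) = √(0.697058 + 0.521905) = 1.1041 km
8: √((-0.0126·111.32)² + (-0.0071·104.7)²) = √(1.967377 + 0.552599) = 1.5874 km
9: √((0.0038·111.32)² + (0.0018·104.7)²) = √(0.178943 + 0.035517) = 0.4631 km
10: √((0.0085·111.32)² + (0.0059·104.7)²) = √(0.895332 + 0.381590) = 1.1300 km
11: √((0.0043·111.32)² + (0.0128·104.7)²) = √(0.229131 + 1.796029) = 1.4231 km
12: √((-0.0133·111.32)² + (-0.0009·104.7)²) = √(2.192046 + 0.008879) = 1.4836 km
13: √((-0.0034·111.32)² + (0.0121·104.7)²) = √(0.143253 + 1.604960) = 1.3222 km
14: √((-0.0026·111.32)² + (0.0124·104.7)²) = √(0.083771 + 1.685531) = 1.3302 km
15: √((0.0004·111.32)² + (0.0122·104.7)²) = √(0.001983 + 1.631597) = 1.2781 km
16: √((-0.0020·111.32)² + (0.0007·104.7)²) = √(0.049569 + 0.005371) = 0.2344 km
Threshold 0.67 km: 16 (0.2344 km), 9 (0.4631 km) are within range.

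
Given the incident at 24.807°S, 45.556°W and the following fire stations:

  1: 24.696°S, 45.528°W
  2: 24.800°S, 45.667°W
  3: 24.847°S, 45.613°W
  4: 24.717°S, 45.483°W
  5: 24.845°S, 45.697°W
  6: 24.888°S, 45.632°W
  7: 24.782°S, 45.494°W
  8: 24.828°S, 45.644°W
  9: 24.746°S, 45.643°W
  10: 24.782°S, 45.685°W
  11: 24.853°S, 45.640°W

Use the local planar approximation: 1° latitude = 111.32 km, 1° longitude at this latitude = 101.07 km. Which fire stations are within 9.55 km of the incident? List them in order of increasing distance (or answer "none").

7, 3, 8

Distances from 24.807°S, 45.556°W:
1: 12.676 km
2: 11.246 km
3: 7.281 km
4: 12.442 km
5: 14.865 km
6: 11.845 km
7: 6.857 km
8: 9.196 km
9: 11.110 km
10: 13.332 km
11: 9.915 km
Threshold 9.55 km: 7 (6.857 km), 3 (7.281 km), 8 (9.196 km) are within range.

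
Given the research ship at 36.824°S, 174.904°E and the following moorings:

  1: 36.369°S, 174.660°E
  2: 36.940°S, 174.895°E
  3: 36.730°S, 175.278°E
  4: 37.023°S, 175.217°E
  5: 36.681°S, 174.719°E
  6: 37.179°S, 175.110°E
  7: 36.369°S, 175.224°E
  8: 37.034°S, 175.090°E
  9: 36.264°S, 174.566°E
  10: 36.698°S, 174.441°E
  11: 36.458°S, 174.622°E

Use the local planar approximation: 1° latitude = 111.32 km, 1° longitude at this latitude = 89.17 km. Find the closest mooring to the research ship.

2

Distances from 36.824°S, 174.904°E:
1: √((0.455·111.32)² + (-0.244·89.17)²) = √(2565.48328 + 473.38794) = 55.126 km
2: √((-0.116·111.32)² + (-0.009·89.17)²) = √(166.74867 + 0.64405) = 12.938 km
3: √((0.094·111.32)² + (0.374·89.17)²) = √(109.49697 + 1112.19449) = 34.953 km
4: √((-0.199·111.32)² + (0.313·89.17)²) = √(490.74123 + 778.97982) = 35.633 km
5: √((0.143·111.32)² + (-0.185·89.17)²) = √(253.40692 + 272.13286) = 22.925 km
6: √((-0.355·111.32)² + (0.206·89.17)²) = √(1561.71975 + 337.42090) = 43.579 km
7: √((0.455·111.32)² + (0.320·89.17)²) = √(2565.48328 + 814.21198) = 58.135 km
8: √((-0.210·111.32)² + (0.186·89.17)²) = √(546.49348 + 275.08279) = 28.663 km
9: √((0.560·111.32)² + (-0.338·89.17)²) = √(3886.17586 + 908.38705) = 69.243 km
10: √((0.126·111.32)² + (-0.463·89.17)²) = √(196.73765 + 1704.50985) = 43.603 km
11: √((0.366·111.32)² + (-0.282·89.17)²) = √(1660.00183 + 632.31830) = 47.878 km
Minimum: 2 at 12.938 km.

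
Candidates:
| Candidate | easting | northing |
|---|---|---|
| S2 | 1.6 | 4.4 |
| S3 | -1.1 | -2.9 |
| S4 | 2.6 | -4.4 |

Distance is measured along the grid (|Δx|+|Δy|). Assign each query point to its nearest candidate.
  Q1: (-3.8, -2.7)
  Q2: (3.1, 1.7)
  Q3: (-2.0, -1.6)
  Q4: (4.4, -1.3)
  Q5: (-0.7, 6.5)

Q1→S3; Q2→S2; Q3→S3; Q4→S4; Q5→S2

Q1 at (-3.8, -2.7):
  S2: |5.4| + |7.1| = 5.4 + 7.1 = 12.5
  S3: |2.7| + |-0.2| = 2.7 + 0.2 = 2.9
  S4: |6.4| + |-1.7| = 6.4 + 1.7 = 8.1
  → nearest: S3 (2.9)
Q2 at (3.1, 1.7):
  S2: |-1.5| + |2.7| = 1.5 + 2.7 = 4.2
  S3: |-4.2| + |-4.6| = 4.2 + 4.6 = 8.8
  S4: |-0.5| + |-6.1| = 0.5 + 6.1 = 6.6
  → nearest: S2 (4.2)
Q3 at (-2.0, -1.6):
  S2: |3.6| + |6.0| = 3.6 + 6.0 = 9.6
  S3: |0.9| + |-1.3| = 0.9 + 1.3 = 2.2
  S4: |4.6| + |-2.8| = 4.6 + 2.8 = 7.4
  → nearest: S3 (2.2)
Q4 at (4.4, -1.3):
  S2: |-2.8| + |5.7| = 2.8 + 5.7 = 8.5
  S3: |-5.5| + |-1.6| = 5.5 + 1.6 = 7.1
  S4: |-1.8| + |-3.1| = 1.8 + 3.1 = 4.9
  → nearest: S4 (4.9)
Q5 at (-0.7, 6.5):
  S2: |2.3| + |-2.1| = 2.3 + 2.1 = 4.4
  S3: |-0.4| + |-9.4| = 0.4 + 9.4 = 9.8
  S4: |3.3| + |-10.9| = 3.3 + 10.9 = 14.2
  → nearest: S2 (4.4)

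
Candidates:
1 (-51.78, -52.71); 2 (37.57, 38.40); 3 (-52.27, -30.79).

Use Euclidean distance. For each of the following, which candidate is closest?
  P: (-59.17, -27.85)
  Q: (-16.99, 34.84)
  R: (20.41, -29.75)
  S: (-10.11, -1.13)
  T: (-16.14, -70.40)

P at (-59.17, -27.85):
  1: 25.94
  2: 117.25
  3: 7.50
  → nearest: 3 (7.50)
Q at (-16.99, 34.84):
  1: 94.21
  2: 54.68
  3: 74.51
  → nearest: 2 (54.68)
R at (20.41, -29.75):
  1: 75.75
  2: 70.28
  3: 72.69
  → nearest: 2 (70.28)
S at (-10.11, -1.13):
  1: 66.31
  2: 61.94
  3: 51.55
  → nearest: 3 (51.55)
T at (-16.14, -70.40):
  1: 39.79
  2: 121.34
  3: 53.61
  → nearest: 1 (39.79)

P→3; Q→2; R→2; S→3; T→1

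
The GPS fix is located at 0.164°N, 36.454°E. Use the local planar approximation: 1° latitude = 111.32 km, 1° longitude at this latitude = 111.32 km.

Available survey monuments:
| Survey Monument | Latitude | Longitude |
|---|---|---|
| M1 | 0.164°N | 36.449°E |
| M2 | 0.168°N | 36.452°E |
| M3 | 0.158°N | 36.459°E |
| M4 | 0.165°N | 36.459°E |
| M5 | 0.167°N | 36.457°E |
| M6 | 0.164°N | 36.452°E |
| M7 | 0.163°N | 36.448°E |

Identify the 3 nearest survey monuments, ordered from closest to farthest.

M6, M5, M2

Distances from 0.164°N, 36.454°E:
M1: √((0.000·111.32)² + (-0.005·111.32)²) = √(0.00000 + 0.30980) = 0.557 km
M2: √((0.004·111.32)² + (-0.002·111.32)²) = √(0.19827 + 0.04957) = 0.498 km
M3: √((-0.006·111.32)² + (0.005·111.32)²) = √(0.44612 + 0.30980) = 0.869 km
M4: √((0.001·111.32)² + (0.005·111.32)²) = √(0.01239 + 0.30980) = 0.568 km
M5: √((0.003·111.32)² + (0.003·111.32)²) = √(0.11153 + 0.11153) = 0.472 km
M6: √((0.000·111.32)² + (-0.002·111.32)²) = √(0.00000 + 0.04957) = 0.223 km
M7: √((-0.001·111.32)² + (-0.006·111.32)²) = √(0.01239 + 0.44612) = 0.677 km
Sorted: M6 (0.223 km) < M5 (0.472 km) < M2 (0.498 km) < M1 (0.557 km) < M4 (0.568 km) < …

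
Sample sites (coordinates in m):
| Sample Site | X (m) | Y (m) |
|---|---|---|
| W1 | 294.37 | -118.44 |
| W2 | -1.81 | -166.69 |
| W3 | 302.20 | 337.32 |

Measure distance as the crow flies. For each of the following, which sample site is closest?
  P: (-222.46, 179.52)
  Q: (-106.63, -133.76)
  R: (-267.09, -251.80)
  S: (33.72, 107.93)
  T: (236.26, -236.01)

P at (-222.46, 179.52):
  W1: 596.57 m
  W2: 410.55 m
  W3: 547.88 m
  → nearest: W2 (410.55 m)
Q at (-106.63, -133.76):
  W1: 401.29 m
  W2: 109.87 m
  W3: 623.75 m
  → nearest: W2 (109.87 m)
R at (-267.09, -251.80):
  W1: 577.08 m
  W2: 278.60 m
  W3: 819.24 m
  → nearest: W2 (278.60 m)
S at (33.72, 107.93):
  W1: 345.23 m
  W2: 276.91 m
  W3: 353.13 m
  → nearest: W2 (276.91 m)
T at (236.26, -236.01):
  W1: 131.15 m
  W2: 247.96 m
  W3: 577.11 m
  → nearest: W1 (131.15 m)

P→W2; Q→W2; R→W2; S→W2; T→W1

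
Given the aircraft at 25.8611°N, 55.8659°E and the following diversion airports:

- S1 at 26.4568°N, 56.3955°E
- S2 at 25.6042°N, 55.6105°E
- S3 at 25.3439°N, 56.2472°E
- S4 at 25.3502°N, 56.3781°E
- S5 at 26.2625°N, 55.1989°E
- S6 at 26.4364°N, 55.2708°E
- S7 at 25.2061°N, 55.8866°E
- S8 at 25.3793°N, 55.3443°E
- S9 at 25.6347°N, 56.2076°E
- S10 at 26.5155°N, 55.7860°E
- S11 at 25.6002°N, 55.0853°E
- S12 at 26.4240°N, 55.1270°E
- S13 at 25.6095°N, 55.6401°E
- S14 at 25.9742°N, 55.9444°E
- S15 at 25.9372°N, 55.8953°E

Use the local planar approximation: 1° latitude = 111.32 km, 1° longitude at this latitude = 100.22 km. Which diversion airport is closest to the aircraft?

S15

Distances from 25.8611°N, 55.8659°E:
S1: √((0.5957·111.32)² + (0.5296·100.22)²) = √(4397.456940 + 2817.116126) = 84.9386 km
S2: √((-0.2569·111.32)² + (-0.2554·100.22)²) = √(817.851781 + 655.164840) = 38.3799 km
S3: √((-0.5172·111.32)² + (0.3813·100.22)²) = √(3314.846541 + 1460.301083) = 69.1024 km
S4: √((-0.5109·111.32)² + (0.5122·100.22)²) = √(3234.582263 + 2635.044447) = 76.6135 km
S5: √((0.4014·111.32)² + (-0.6670·100.22)²) = √(1996.646272 + 4468.486649) = 80.4061 km
S6: √((0.5753·111.32)² + (-0.5951·100.22)²) = √(4101.428485 + 3557.039577) = 87.5127 km
S7: √((-0.6550·111.32)² + (0.0207·100.22)²) = √(5316.538893 + 4.303774) = 72.9441 km
S8: √((-0.4818·111.32)² + (-0.5216·100.22)²) = √(2876.603382 + 2732.649697) = 74.8949 km
S9: √((-0.2264·111.32)² + (0.3417·100.22)²) = √(635.183547 + 1172.731942) = 42.5196 km
S10: √((0.6544·111.32)² + (-0.0799·100.22)²) = √(5306.803130 + 64.121305) = 73.2866 km
S11: √((-0.2609·111.32)² + (-0.7806·100.22)²) = √(843.518387 + 6120.203892) = 83.4489 km
S12: √((0.5629·111.32)² + (-0.7389·100.22)²) = √(3926.529753 + 5483.781346) = 97.0068 km
S13: √((-0.2516·111.32)² + (-0.2258·100.22)²) = √(784.454338 + 512.102236) = 36.0077 km
S14: √((0.1131·111.32)² + (0.0785·100.22)²) = √(158.515453 + 61.893937) = 14.8462 km
S15: √((0.0761·111.32)² + (0.0294·100.22)²) = √(71.765499 + 8.681674) = 8.9692 km
Minimum: S15 at 8.9692 km.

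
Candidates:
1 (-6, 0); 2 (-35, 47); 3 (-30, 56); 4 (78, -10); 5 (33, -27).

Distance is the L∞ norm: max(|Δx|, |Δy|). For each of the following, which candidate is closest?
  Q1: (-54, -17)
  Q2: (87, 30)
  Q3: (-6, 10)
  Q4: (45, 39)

Q1 at (-54, -17):
  1: 48
  2: 64
  3: 73
  4: 132
  5: 87
  → nearest: 1 (48)
Q2 at (87, 30):
  1: 93
  2: 122
  3: 117
  4: 40
  5: 57
  → nearest: 4 (40)
Q3 at (-6, 10):
  1: 10
  2: 37
  3: 46
  4: 84
  5: 39
  → nearest: 1 (10)
Q4 at (45, 39):
  1: 51
  2: 80
  3: 75
  4: 49
  5: 66
  → nearest: 4 (49)

Q1→1; Q2→4; Q3→1; Q4→4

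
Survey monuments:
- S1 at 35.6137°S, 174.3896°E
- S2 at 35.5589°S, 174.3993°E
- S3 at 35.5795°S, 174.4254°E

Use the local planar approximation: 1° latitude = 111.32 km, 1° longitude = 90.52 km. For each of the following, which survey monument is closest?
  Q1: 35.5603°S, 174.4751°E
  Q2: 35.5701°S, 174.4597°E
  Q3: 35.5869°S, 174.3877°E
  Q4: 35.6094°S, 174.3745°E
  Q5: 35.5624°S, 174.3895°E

Q1→S3; Q2→S3; Q3→S1; Q4→S1; Q5→S2

Q1 at 35.5603°S, 174.4751°E:
  S1: 9.7589 km
  S2: 6.8632 km
  S3: 4.9807 km
  → nearest: S3 (4.9807 km)
Q2 at 35.5701°S, 174.4597°E:
  S1: 7.9889 km
  S2: 5.6078 km
  S3: 3.2764 km
  → nearest: S3 (3.2764 km)
Q3 at 35.5869°S, 174.3877°E:
  S1: 2.9883 km
  S2: 3.2891 km
  S3: 3.5106 km
  → nearest: S1 (2.9883 km)
Q4 at 35.6094°S, 174.3745°E:
  S1: 1.4482 km
  S2: 6.0533 km
  S3: 5.6840 km
  → nearest: S1 (1.4482 km)
Q5 at 35.5624°S, 174.3895°E:
  S1: 5.7107 km
  S2: 0.9689 km
  S3: 3.7662 km
  → nearest: S2 (0.9689 km)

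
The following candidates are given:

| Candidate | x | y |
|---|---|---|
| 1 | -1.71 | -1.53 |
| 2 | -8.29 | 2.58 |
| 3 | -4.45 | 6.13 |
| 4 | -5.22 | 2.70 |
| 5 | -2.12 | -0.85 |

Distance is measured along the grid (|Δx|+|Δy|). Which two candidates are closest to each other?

Pairwise distances:
1–5: 1.09
2–4: 3.19
3–4: 4.20
4–5: 6.65
2–3: 7.39
1–4: 7.74
3–5: 9.31
2–5: 9.60
1–3: 10.40
1–2: 10.69
Closest pair: 1–5 at 1.09.

1 and 5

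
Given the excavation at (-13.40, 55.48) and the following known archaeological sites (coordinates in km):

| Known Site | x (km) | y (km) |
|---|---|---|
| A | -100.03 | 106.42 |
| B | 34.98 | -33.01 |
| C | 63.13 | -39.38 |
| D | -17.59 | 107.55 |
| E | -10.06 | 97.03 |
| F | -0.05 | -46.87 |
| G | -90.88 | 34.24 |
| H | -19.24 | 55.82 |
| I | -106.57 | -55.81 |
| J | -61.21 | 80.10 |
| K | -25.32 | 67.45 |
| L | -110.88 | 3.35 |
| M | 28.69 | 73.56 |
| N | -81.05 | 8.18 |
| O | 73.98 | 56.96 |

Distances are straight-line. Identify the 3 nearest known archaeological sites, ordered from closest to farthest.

Distances from (-13.40, 55.48):
A: 100.50 km
B: 100.85 km
C: 121.88 km
D: 52.24 km
E: 41.68 km
F: 103.22 km
G: 80.34 km
H: 5.85 km
I: 145.14 km
J: 53.78 km
K: 16.89 km
L: 110.54 km
M: 45.81 km
N: 82.55 km
O: 87.39 km
Sorted: H (5.85 km) < K (16.89 km) < E (41.68 km) < M (45.81 km) < D (52.24 km) < …

H, K, E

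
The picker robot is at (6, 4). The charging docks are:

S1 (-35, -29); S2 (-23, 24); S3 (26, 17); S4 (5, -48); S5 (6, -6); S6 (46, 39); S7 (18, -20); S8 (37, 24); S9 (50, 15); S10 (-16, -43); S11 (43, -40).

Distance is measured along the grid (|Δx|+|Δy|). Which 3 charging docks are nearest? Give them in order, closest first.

Distances from (6, 4):
S1: 74
S2: 49
S3: 33
S4: 53
S5: 10
S6: 75
S7: 36
S8: 51
S9: 55
S10: 69
S11: 81
Sorted: S5 (10) < S3 (33) < S7 (36) < S2 (49) < S8 (51) < …

S5, S3, S7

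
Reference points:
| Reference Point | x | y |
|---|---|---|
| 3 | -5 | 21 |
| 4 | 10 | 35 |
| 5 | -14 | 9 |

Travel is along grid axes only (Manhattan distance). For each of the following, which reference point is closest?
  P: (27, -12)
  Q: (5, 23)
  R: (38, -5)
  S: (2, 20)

P→5; Q→3; R→5; S→3

P at (27, -12):
  3: |-32| + |33| = 32 + 33 = 65
  4: |-17| + |47| = 17 + 47 = 64
  5: |-41| + |21| = 41 + 21 = 62
  → nearest: 5 (62)
Q at (5, 23):
  3: |-10| + |-2| = 10 + 2 = 12
  4: |5| + |12| = 5 + 12 = 17
  5: |-19| + |-14| = 19 + 14 = 33
  → nearest: 3 (12)
R at (38, -5):
  3: |-43| + |26| = 43 + 26 = 69
  4: |-28| + |40| = 28 + 40 = 68
  5: |-52| + |14| = 52 + 14 = 66
  → nearest: 5 (66)
S at (2, 20):
  3: |-7| + |1| = 7 + 1 = 8
  4: |8| + |15| = 8 + 15 = 23
  5: |-16| + |-11| = 16 + 11 = 27
  → nearest: 3 (8)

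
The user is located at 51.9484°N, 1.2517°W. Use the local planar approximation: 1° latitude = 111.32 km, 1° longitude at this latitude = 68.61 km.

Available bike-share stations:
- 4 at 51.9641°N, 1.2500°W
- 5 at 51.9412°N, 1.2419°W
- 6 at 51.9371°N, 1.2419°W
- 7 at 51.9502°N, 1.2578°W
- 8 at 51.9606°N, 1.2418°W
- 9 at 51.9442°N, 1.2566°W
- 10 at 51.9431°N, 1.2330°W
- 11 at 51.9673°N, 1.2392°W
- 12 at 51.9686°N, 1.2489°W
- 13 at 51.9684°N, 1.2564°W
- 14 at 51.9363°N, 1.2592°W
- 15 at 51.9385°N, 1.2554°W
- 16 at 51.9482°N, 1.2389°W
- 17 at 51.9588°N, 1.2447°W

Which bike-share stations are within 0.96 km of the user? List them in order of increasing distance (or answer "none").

Distances from 51.9484°N, 1.2517°W:
4: √((0.0157·111.32)² + (0.0017·68.61)²) = √(3.054539 + 0.013604) = 1.7516 km
5: √((-0.0072·111.32)² + (0.0098·68.61)²) = √(0.642409 + 0.452092) = 1.0462 km
6: √((-0.0113·111.32)² + (0.0098·68.61)²) = √(1.582353 + 0.452092) = 1.4263 km
7: √((0.0018·111.32)² + (-0.0061·68.61)²) = √(0.040151 + 0.175160) = 0.4640 km
8: √((0.0122·111.32)² + (0.0099·68.61)²) = √(1.844446 + 0.461366) = 1.5185 km
9: √((-0.0042·111.32)² + (-0.0049·68.61)²) = √(0.218597 + 0.113023) = 0.5759 km
10: √((-0.0053·111.32)² + (0.0187·68.61)²) = √(0.348095 + 1.646107) = 1.4122 km
11: √((0.0189·111.32)² + (0.0125·68.61)²) = √(4.426597 + 0.735521) = 2.2720 km
12: √((0.0202·111.32)² + (0.0028·68.61)²) = √(5.056490 + 0.036905) = 2.2569 km
13: √((0.0200·111.32)² + (-0.0047·68.61)²) = √(4.956857 + 0.103985) = 2.2496 km
14: √((-0.0121·111.32)² + (-0.0075·68.61)²) = √(1.814334 + 0.264787) = 1.4419 km
15: √((-0.0099·111.32)² + (-0.0037·68.61)²) = √(1.214554 + 0.064443) = 1.1309 km
16: √((-0.0002·111.32)² + (0.0128·68.61)²) = √(0.000496 + 0.771249) = 0.8785 km
17: √((0.0104·111.32)² + (0.0070·68.61)²) = √(1.340334 + 0.230659) = 1.2534 km
Threshold 0.96 km: 7 (0.4640 km), 9 (0.5759 km), 16 (0.8785 km) are within range.

7, 9, 16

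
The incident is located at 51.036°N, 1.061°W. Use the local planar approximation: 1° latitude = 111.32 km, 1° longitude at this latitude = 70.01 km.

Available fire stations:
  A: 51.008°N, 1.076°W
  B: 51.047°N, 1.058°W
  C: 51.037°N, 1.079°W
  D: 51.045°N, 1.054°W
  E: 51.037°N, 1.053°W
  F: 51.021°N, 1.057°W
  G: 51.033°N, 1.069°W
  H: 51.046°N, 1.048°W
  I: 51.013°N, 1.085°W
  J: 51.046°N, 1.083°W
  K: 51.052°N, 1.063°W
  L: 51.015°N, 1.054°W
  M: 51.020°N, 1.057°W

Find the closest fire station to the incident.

E

Distances from 51.036°N, 1.061°W:
A: 3.289 km
B: 1.242 km
C: 1.265 km
D: 1.115 km
E: 0.571 km
F: 1.693 km
G: 0.652 km
H: 1.438 km
I: 3.062 km
J: 1.900 km
K: 1.787 km
L: 2.389 km
M: 1.803 km
Minimum: E at 0.571 km.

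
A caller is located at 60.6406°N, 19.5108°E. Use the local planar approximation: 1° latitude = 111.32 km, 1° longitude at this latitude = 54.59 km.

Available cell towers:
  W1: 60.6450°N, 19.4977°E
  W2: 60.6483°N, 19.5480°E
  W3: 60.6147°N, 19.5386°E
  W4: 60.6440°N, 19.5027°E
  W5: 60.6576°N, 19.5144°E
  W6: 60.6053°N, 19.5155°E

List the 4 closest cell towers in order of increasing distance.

Distances from 60.6406°N, 19.5108°E:
W1: 0.8668 km
W2: 2.2042 km
W3: 3.2582 km
W4: 0.5820 km
W5: 1.9026 km
W6: 3.9380 km
Sorted: W4 (0.5820 km) < W1 (0.8668 km) < W5 (1.9026 km) < W2 (2.2042 km) < W3 (3.2582 km) < W6 (3.9380 km)

W4, W1, W5, W2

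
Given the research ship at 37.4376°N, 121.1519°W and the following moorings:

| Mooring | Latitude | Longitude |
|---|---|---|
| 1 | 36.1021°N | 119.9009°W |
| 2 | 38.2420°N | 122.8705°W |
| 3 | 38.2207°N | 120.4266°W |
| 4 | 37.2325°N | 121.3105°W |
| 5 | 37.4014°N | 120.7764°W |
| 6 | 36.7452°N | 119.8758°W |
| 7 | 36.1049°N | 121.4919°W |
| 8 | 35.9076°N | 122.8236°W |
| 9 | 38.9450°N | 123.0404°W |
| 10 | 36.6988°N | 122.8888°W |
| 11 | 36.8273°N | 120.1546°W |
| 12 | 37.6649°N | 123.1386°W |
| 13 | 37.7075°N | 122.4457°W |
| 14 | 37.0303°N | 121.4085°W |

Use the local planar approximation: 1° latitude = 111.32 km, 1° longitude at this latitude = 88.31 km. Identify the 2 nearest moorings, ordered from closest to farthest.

4, 5

Distances from 37.4376°N, 121.1519°W:
1: 185.2216 km
2: 176.2171 km
3: 108.1757 km
4: 26.7854 km
5: 33.4044 km
6: 136.5305 km
7: 151.3641 km
8: 225.3946 km
9: 236.5829 km
10: 174.0434 km
11: 111.2306 km
12: 177.2607 km
13: 118.1399 km
14: 50.6879 km
Sorted: 4 (26.7854 km) < 5 (33.4044 km) < 14 (50.6879 km) < 3 (108.1757 km) < …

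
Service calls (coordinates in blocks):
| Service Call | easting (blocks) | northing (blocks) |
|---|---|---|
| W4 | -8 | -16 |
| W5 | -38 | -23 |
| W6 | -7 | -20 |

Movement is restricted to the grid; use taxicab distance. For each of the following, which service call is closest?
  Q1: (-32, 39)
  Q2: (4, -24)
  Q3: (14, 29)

Q1 at (-32, 39):
  W4: |24| + |-55| = 24 + 55 = 79 blocks
  W5: |-6| + |-62| = 6 + 62 = 68 blocks
  W6: |25| + |-59| = 25 + 59 = 84 blocks
  → nearest: W5 (68 blocks)
Q2 at (4, -24):
  W4: |-12| + |8| = 12 + 8 = 20 blocks
  W5: |-42| + |1| = 42 + 1 = 43 blocks
  W6: |-11| + |4| = 11 + 4 = 15 blocks
  → nearest: W6 (15 blocks)
Q3 at (14, 29):
  W4: |-22| + |-45| = 22 + 45 = 67 blocks
  W5: |-52| + |-52| = 52 + 52 = 104 blocks
  W6: |-21| + |-49| = 21 + 49 = 70 blocks
  → nearest: W4 (67 blocks)

Q1→W5; Q2→W6; Q3→W4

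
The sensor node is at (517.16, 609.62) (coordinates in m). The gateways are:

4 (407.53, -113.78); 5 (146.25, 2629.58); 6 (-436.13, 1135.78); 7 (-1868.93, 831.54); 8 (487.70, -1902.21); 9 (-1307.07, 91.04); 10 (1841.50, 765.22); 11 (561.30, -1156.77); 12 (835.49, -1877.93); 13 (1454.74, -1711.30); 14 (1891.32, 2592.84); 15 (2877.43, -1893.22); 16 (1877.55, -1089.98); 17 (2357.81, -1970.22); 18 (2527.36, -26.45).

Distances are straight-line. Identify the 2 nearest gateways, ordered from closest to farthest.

4, 6

Distances from (517.16, 609.62):
4: √((-109.63)² + (-723.40)²) = √(12018.7369 + 523307.5600) = 731.66 m
5: √((-370.91)² + (2019.96)²) = √(137574.2281 + 4080238.4016) = 2053.73 m
6: √((-953.29)² + (526.16)²) = √(908761.8241 + 276844.3456) = 1088.86 m
7: √((-2386.09)² + (221.92)²) = √(5693425.4881 + 49248.4864) = 2396.39 m
8: √((-29.46)² + (-2511.83)²) = √(867.8916 + 6309289.9489) = 2512.00 m
9: √((-1824.23)² + (-518.58)²) = √(3327815.0929 + 268925.2164) = 1896.51 m
10: √((1324.34)² + (155.60)²) = √(1753876.4356 + 24211.3600) = 1333.45 m
11: √((44.14)² + (-1766.39)²) = √(1948.3396 + 3120133.6321) = 1766.94 m
12: √((318.33)² + (-2487.55)²) = √(101333.9889 + 6187905.0025) = 2507.84 m
13: √((937.58)² + (-2320.92)²) = √(879056.2564 + 5386669.6464) = 2503.14 m
14: √((1374.16)² + (1983.22)²) = √(1888315.7056 + 3933161.5684) = 2412.77 m
15: √((2360.27)² + (-2502.84)²) = √(5570874.4729 + 6264208.0656) = 3440.22 m
16: √((1360.39)² + (-1699.60)²) = √(1850660.9521 + 2888640.1600) = 2176.99 m
17: √((1840.65)² + (-2579.84)²) = √(3387992.4225 + 6655574.4256) = 3169.16 m
18: √((2010.20)² + (-636.07)²) = √(4040904.0400 + 404585.0449) = 2108.43 m
Sorted: 4 (731.66 m) < 6 (1088.86 m) < 10 (1333.45 m) < 11 (1766.94 m) < …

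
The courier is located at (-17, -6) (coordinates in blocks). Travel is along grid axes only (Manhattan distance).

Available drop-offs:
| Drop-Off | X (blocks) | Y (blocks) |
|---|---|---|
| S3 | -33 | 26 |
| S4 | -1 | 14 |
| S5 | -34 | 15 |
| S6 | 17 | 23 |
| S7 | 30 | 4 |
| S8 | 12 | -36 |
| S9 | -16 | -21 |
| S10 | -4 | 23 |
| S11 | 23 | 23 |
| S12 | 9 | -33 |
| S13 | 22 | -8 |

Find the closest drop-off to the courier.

S9

Distances from (-17, -6):
S3: |-16| + |32| = 16 + 32 = 48 blocks
S4: |16| + |20| = 16 + 20 = 36 blocks
S5: |-17| + |21| = 17 + 21 = 38 blocks
S6: |34| + |29| = 34 + 29 = 63 blocks
S7: |47| + |10| = 47 + 10 = 57 blocks
S8: |29| + |-30| = 29 + 30 = 59 blocks
S9: |1| + |-15| = 1 + 15 = 16 blocks
S10: |13| + |29| = 13 + 29 = 42 blocks
S11: |40| + |29| = 40 + 29 = 69 blocks
S12: |26| + |-27| = 26 + 27 = 53 blocks
S13: |39| + |-2| = 39 + 2 = 41 blocks
Minimum: S9 at 16 blocks.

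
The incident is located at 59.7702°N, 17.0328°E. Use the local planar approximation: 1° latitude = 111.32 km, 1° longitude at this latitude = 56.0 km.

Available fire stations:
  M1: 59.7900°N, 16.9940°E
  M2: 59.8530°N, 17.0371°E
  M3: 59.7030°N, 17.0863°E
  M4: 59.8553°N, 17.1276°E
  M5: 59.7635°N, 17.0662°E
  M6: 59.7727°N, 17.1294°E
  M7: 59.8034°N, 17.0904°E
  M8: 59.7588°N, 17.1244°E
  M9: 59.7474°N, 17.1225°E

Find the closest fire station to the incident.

Distances from 59.7702°N, 17.0328°E:
M1: √((0.0198·111.32)² + (-0.0388·56.0)²) = √(4.858216 + 4.721060) = 3.0950 km
M2: √((0.0828·111.32)² + (0.0043·56.0)²) = √(84.958546 + 0.057985) = 9.2204 km
M3: √((-0.0672·111.32)² + (0.0535·56.0)²) = √(55.960932 + 8.976016) = 8.0583 km
M4: √((0.0851·111.32)² + (0.0948·56.0)²) = √(89.744019 + 28.183357) = 10.8594 km
M5: √((-0.0067·111.32)² + (0.0334·56.0)²) = √(0.556283 + 3.498396) = 2.0136 km
M6: √((0.0025·111.32)² + (0.0966·56.0)²) = √(0.077451 + 29.263772) = 5.4168 km
M7: √((0.0332·111.32)² + (0.0576·56.0)²) = √(13.659115 + 10.404495) = 4.9055 km
M8: √((-0.0114·111.32)² + (0.0916·56.0)²) = √(1.610483 + 26.312796) = 5.2842 km
M9: √((-0.0228·111.32)² + (0.0897·56.0)²) = √(6.441931 + 25.232538) = 5.6280 km
Minimum: M5 at 2.0136 km.

M5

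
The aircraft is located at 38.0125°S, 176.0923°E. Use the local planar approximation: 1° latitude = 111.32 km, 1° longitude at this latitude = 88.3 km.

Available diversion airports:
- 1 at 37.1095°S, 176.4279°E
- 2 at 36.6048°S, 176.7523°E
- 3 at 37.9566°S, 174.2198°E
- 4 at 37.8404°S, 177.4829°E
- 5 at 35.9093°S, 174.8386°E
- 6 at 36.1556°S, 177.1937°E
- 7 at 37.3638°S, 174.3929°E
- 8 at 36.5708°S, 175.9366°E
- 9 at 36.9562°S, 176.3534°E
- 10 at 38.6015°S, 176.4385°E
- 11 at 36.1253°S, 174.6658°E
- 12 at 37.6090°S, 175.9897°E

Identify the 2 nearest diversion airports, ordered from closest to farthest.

Distances from 38.0125°S, 176.0923°E:
1: √((0.9030·111.32)² + (0.3356·88.3)²) = √(10104.664442 + 878.143137) = 104.7989 km
2: √((1.4077·111.32)² + (0.6600·88.3)²) = √(24556.508424 + 3396.325284) = 167.1910 km
3: √((0.0559·111.32)² + (-1.8725·88.3)²) = √(38.723090 + 27337.894293) = 165.4588 km
4: √((0.1721·111.32)² + (1.3906·88.3)²) = √(367.035554 + 15077.379188) = 124.2756 km
5: √((2.1032·111.32)² + (-1.2537·88.3)²) = √(54816.025273 + 12254.868597) = 258.9805 km
6: √((1.8569·111.32)² + (1.1014·88.3)²) = √(42729.068749 + 9458.266603) = 228.4455 km
7: √((0.6487·111.32)² + (-1.6994·88.3)²) = √(5214.758386 + 22517.109251) = 166.5289 km
8: √((1.4417·111.32)² + (-0.1557·88.3)²) = √(25757.054223 + 189.016028) = 161.0778 km
9: √((1.0563·111.32)² + (0.2611·88.3)²) = √(13826.776884 + 531.539019) = 119.8262 km
10: √((-0.5890·111.32)² + (0.3462·88.3)²) = √(4299.094434 + 934.491885) = 72.3435 km
11: √((1.8872·111.32)² + (-1.4265·88.3)²) = √(44134.910586 + 15865.909004) = 244.9506 km
12: √((0.4035·111.32)² + (-0.1026·88.3)²) = √(2017.592586 + 82.075990) = 45.8221 km
Sorted: 12 (45.8221 km) < 10 (72.3435 km) < 1 (104.7989 km) < 9 (119.8262 km) < …

12, 10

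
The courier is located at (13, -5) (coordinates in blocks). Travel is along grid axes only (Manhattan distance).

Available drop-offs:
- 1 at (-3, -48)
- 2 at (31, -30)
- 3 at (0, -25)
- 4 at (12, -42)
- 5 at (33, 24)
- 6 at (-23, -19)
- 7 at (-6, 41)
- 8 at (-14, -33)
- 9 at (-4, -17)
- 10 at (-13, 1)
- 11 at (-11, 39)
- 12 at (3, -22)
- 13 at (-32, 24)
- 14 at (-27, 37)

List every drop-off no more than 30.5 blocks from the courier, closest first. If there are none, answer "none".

12, 9

Distances from (13, -5):
1: |-16| + |-43| = 16 + 43 = 59 blocks
2: |18| + |-25| = 18 + 25 = 43 blocks
3: |-13| + |-20| = 13 + 20 = 33 blocks
4: |-1| + |-37| = 1 + 37 = 38 blocks
5: |20| + |29| = 20 + 29 = 49 blocks
6: |-36| + |-14| = 36 + 14 = 50 blocks
7: |-19| + |46| = 19 + 46 = 65 blocks
8: |-27| + |-28| = 27 + 28 = 55 blocks
9: |-17| + |-12| = 17 + 12 = 29 blocks
10: |-26| + |6| = 26 + 6 = 32 blocks
11: |-24| + |44| = 24 + 44 = 68 blocks
12: |-10| + |-17| = 10 + 17 = 27 blocks
13: |-45| + |29| = 45 + 29 = 74 blocks
14: |-40| + |42| = 40 + 42 = 82 blocks
Threshold 30.5 blocks: 12 (27 blocks), 9 (29 blocks) are within range.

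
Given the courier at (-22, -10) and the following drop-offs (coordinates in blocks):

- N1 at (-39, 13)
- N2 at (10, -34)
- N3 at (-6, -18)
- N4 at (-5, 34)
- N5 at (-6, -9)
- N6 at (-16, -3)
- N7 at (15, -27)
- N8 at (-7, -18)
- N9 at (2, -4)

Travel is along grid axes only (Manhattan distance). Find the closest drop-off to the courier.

Distances from (-22, -10):
N1: 40 blocks
N2: 56 blocks
N3: 24 blocks
N4: 61 blocks
N5: 17 blocks
N6: 13 blocks
N7: 54 blocks
N8: 23 blocks
N9: 30 blocks
Minimum: N6 at 13 blocks.

N6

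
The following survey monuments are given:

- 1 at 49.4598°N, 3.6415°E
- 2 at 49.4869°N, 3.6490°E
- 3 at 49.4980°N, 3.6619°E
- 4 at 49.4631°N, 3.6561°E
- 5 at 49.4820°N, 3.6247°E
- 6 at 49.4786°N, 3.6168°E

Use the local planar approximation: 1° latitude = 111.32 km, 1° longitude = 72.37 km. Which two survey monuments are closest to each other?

5 and 6

Pairwise distances:
1–2: √((0.0271·111.32)² + (0.0075·72.37)²) = √(9.100913 + 0.294605) = 3.0652 km
1–3: √((0.0382·111.32)² + (0.0204·72.37)²) = √(18.083110 + 2.179603) = 4.5014 km
1–4: √((0.0033·111.32)² + (0.0146·72.37)²) = √(0.134950 + 1.116408) = 1.1186 km
1–5: √((0.0222·111.32)² + (-0.0168·72.37)²) = √(6.107343 + 1.478209) = 2.7542 km
1–6: √((0.0188·111.32)² + (-0.0247·72.37)²) = √(4.379879 + 3.195296) = 2.7523 km
2–3: √((0.0111·111.32)² + (0.0129·72.37)²) = √(1.526836 + 0.871559) = 1.5487 km
2–4: √((-0.0238·111.32)² + (0.0071·72.37)²) = √(7.019405 + 0.264018) = 2.6988 km
2–5: √((-0.0049·111.32)² + (-0.0243·72.37)²) = √(0.297535 + 3.092642) = 1.8412 km
2–6: √((-0.0083·111.32)² + (-0.0322·72.37)²) = √(0.853695 + 5.430363) = 2.5068 km
3–4: √((-0.0349·111.32)² + (-0.0058·72.37)²) = √(15.093753 + 0.176187) = 3.9077 km
3–5: √((-0.0160·111.32)² + (-0.0372·72.37)²) = √(3.172388 + 7.247747) = 3.2280 km
3–6: √((-0.0194·111.32)² + (-0.0451·72.37)²) = √(4.663907 + 10.652958) = 3.9137 km
4–5: √((0.0189·111.32)² + (-0.0314·72.37)²) = √(4.426597 + 5.163884) = 3.0969 km
4–6: √((0.0155·111.32)² + (-0.0393·72.37)²) = √(2.977212 + 8.089138) = 3.3266 km
5–6: √((-0.0034·111.32)² + (-0.0079·72.37)²) = √(0.143253 + 0.326867) = 0.6857 km
Closest pair: 5–6 at 0.6857 km.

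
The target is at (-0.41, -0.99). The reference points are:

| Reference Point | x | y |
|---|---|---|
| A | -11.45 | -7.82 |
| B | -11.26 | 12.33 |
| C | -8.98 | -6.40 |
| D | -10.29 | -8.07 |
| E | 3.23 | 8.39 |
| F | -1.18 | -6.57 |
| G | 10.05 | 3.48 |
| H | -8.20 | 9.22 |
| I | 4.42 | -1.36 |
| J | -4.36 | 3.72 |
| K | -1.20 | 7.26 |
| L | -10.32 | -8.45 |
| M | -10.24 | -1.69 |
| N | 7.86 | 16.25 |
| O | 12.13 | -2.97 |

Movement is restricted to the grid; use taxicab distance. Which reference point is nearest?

Distances from (-0.41, -0.99):
A: |-11.04| + |-6.83| = 11.04 + 6.83 = 17.87
B: |-10.85| + |13.32| = 10.85 + 13.32 = 24.17
C: |-8.57| + |-5.41| = 8.57 + 5.41 = 13.98
D: |-9.88| + |-7.08| = 9.88 + 7.08 = 16.96
E: |3.64| + |9.38| = 3.64 + 9.38 = 13.02
F: |-0.77| + |-5.58| = 0.77 + 5.58 = 6.35
G: |10.46| + |4.47| = 10.46 + 4.47 = 14.93
H: |-7.79| + |10.21| = 7.79 + 10.21 = 18.00
I: |4.83| + |-0.37| = 4.83 + 0.37 = 5.20
J: |-3.95| + |4.71| = 3.95 + 4.71 = 8.66
K: |-0.79| + |8.25| = 0.79 + 8.25 = 9.04
L: |-9.91| + |-7.46| = 9.91 + 7.46 = 17.37
M: |-9.83| + |-0.70| = 9.83 + 0.70 = 10.53
N: |8.27| + |17.24| = 8.27 + 17.24 = 25.51
O: |12.54| + |-1.98| = 12.54 + 1.98 = 14.52
Minimum: I at 5.20.

I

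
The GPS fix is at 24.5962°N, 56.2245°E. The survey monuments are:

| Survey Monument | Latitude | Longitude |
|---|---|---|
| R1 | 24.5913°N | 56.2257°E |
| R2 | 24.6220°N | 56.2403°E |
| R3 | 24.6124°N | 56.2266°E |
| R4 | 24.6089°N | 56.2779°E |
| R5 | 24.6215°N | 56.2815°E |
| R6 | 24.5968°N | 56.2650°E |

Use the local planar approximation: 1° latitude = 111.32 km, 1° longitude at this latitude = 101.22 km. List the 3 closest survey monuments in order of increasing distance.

Distances from 24.5962°N, 56.2245°E:
R1: 0.5588 km
R2: 3.2873 km
R3: 1.8159 km
R4: 5.5870 km
R5: 6.4203 km
R6: 4.1000 km
Sorted: R1 (0.5588 km) < R3 (1.8159 km) < R2 (3.2873 km) < R6 (4.1000 km) < R4 (5.5870 km) < …

R1, R3, R2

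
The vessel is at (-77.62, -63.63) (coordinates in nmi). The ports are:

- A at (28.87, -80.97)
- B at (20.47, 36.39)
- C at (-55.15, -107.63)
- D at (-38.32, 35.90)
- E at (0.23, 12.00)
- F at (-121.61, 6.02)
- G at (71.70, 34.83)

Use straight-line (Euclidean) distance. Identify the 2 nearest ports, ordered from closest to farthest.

Distances from (-77.62, -63.63):
A: 107.89 nmi
B: 140.09 nmi
C: 49.41 nmi
D: 107.01 nmi
E: 108.54 nmi
F: 82.38 nmi
G: 178.86 nmi
Sorted: C (49.41 nmi) < F (82.38 nmi) < D (107.01 nmi) < A (107.89 nmi) < …

C, F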